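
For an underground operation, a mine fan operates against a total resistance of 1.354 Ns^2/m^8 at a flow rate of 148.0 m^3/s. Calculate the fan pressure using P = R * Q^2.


29658.016 Pa

Compute Q^2:
Q^2 = 148.0^2 = 21904.0
Compute pressure:
P = R * Q^2 = 1.354 * 21904.0
= 29658.016 Pa


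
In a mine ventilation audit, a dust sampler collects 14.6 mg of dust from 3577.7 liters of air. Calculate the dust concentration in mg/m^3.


Convert liters to m^3: 1 m^3 = 1000 L
Concentration = mass / volume * 1000
= 14.6 / 3577.7 * 1000
= 0.004080834055 * 1000
= 4.0808 mg/m^3

4.0808 mg/m^3


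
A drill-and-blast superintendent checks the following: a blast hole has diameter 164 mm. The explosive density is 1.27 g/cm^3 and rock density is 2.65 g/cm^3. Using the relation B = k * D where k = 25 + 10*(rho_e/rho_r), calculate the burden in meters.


First, compute k:
rho_e / rho_r = 1.27 / 2.65 = 0.479245283
k = 25 + 10 * 0.479245283 = 29.79245283
Then, compute burden:
B = k * D / 1000 = 29.79245283 * 164 / 1000
= 4885.962264 / 1000
= 4.886 m

4.886 m


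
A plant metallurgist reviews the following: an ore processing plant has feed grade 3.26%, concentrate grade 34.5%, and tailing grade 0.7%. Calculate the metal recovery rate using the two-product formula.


Using the two-product formula:
R = 100 * c * (f - t) / (f * (c - t))
Numerator = 100 * 34.5 * (3.26 - 0.7)
= 100 * 34.5 * 2.56
= 8832.0
Denominator = 3.26 * (34.5 - 0.7)
= 3.26 * 33.8
= 110.188
R = 8832.0 / 110.188
= 80.1539%

80.1539%


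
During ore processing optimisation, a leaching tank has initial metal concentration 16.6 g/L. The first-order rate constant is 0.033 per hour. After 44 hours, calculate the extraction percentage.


Compute the exponent:
-k * t = -0.033 * 44 = -1.452
Remaining concentration:
C = 16.6 * exp(-1.452)
= 16.6 * 0.2341016163
= 3.886086831 g/L
Extracted = 16.6 - 3.886086831 = 12.71391317 g/L
Extraction % = 12.71391317 / 16.6 * 100
= 76.5898%

76.5898%


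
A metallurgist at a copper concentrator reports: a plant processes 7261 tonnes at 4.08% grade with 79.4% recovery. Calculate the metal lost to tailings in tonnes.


Total metal in feed:
= 7261 * 4.08 / 100 = 296.2488 tonnes
Metal recovered:
= 296.2488 * 79.4 / 100 = 235.2215472 tonnes
Metal lost to tailings:
= 296.2488 - 235.2215472
= 61.0273 tonnes

61.0273 tonnes


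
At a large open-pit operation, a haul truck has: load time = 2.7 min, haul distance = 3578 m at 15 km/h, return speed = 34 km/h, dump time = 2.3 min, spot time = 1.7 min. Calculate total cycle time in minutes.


27.3261 min

Convert haul speed to m/min: 15 * 1000/60 = 250 m/min
Haul time = 3578 / 250 = 14.312 min
Convert return speed to m/min: 34 * 1000/60 = 566.6666667 m/min
Return time = 3578 / 566.6666667 = 6.314117647 min
Total cycle time:
= 2.7 + 14.312 + 2.3 + 6.314117647 + 1.7
= 27.3261 min


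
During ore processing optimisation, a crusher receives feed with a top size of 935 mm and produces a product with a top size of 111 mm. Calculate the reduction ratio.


Reduction ratio = feed size / product size
= 935 / 111
= 8.4234

8.4234


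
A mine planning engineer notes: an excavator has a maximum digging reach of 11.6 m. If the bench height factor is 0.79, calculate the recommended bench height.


Bench height = reach * factor
= 11.6 * 0.79
= 9.164 m

9.164 m


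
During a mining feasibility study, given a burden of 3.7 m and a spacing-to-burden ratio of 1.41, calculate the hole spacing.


Spacing = burden * ratio
= 3.7 * 1.41
= 5.217 m

5.217 m


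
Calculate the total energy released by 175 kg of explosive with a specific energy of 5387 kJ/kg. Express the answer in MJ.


Energy = mass * specific_energy / 1000
= 175 * 5387 / 1000
= 942725 / 1000
= 942.725 MJ

942.725 MJ


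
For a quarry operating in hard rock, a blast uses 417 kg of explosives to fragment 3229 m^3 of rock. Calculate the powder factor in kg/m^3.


0.1291 kg/m^3

Powder factor = explosive mass / rock volume
= 417 / 3229
= 0.1291 kg/m^3


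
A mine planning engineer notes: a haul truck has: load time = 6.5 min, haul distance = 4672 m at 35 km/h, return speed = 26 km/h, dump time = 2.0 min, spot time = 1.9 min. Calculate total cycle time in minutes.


29.1907 min

Convert haul speed to m/min: 35 * 1000/60 = 583.3333333 m/min
Haul time = 4672 / 583.3333333 = 8.009142857 min
Convert return speed to m/min: 26 * 1000/60 = 433.3333333 m/min
Return time = 4672 / 433.3333333 = 10.78153846 min
Total cycle time:
= 6.5 + 8.009142857 + 2.0 + 10.78153846 + 1.9
= 29.1907 min


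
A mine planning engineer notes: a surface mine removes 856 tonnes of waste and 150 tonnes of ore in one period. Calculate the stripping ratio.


5.7067

Stripping ratio = waste tonnage / ore tonnage
= 856 / 150
= 5.7067


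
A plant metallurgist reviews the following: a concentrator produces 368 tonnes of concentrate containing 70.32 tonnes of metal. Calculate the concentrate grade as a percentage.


19.1087%

Grade = (metal in concentrate / concentrate mass) * 100
= (70.32 / 368) * 100
= 0.1910869565 * 100
= 19.1087%


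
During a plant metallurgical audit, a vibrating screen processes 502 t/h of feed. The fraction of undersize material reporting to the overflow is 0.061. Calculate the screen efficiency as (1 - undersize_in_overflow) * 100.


Screen efficiency = (1 - fraction of undersize in overflow) * 100
= (1 - 0.061) * 100
= 0.939 * 100
= 93.9%

93.9%


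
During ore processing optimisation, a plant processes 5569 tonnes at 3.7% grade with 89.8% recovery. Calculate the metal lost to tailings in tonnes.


21.0174 tonnes

Total metal in feed:
= 5569 * 3.7 / 100 = 206.053 tonnes
Metal recovered:
= 206.053 * 89.8 / 100 = 185.035594 tonnes
Metal lost to tailings:
= 206.053 - 185.035594
= 21.0174 tonnes


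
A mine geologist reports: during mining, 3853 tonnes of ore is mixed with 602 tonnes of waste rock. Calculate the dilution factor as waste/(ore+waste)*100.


Total material = ore + waste
= 3853 + 602 = 4455 tonnes
Dilution = waste / total * 100
= 602 / 4455 * 100
= 0.1351290685 * 100
= 13.5129%

13.5129%


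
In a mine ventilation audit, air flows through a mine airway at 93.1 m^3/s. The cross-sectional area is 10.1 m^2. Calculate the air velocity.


Velocity = flow rate / cross-sectional area
= 93.1 / 10.1
= 9.2178 m/s

9.2178 m/s


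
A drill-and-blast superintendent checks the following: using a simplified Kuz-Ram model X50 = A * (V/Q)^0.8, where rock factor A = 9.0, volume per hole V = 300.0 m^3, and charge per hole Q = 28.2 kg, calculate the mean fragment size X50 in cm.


59.6678 cm

Compute V/Q:
V/Q = 300.0 / 28.2 = 10.63829787
Raise to the power 0.8:
(V/Q)^0.8 = 10.63829787^0.8 = 6.629758627
Multiply by A:
X50 = 9.0 * 6.629758627
= 59.6678 cm


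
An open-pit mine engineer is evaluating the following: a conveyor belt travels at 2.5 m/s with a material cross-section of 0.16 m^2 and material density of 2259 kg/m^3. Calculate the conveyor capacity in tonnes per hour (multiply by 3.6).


3252.96 t/h

Volumetric flow = speed * area
= 2.5 * 0.16 = 0.4 m^3/s
Mass flow = volumetric * density
= 0.4 * 2259 = 903.6 kg/s
Convert to t/h: multiply by 3.6
Capacity = 903.6 * 3.6
= 3252.96 t/h


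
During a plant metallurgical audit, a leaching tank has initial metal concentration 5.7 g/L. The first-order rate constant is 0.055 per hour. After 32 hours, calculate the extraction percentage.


Compute the exponent:
-k * t = -0.055 * 32 = -1.76
Remaining concentration:
C = 5.7 * exp(-1.76)
= 5.7 * 0.1720448638
= 0.9806557238 g/L
Extracted = 5.7 - 0.9806557238 = 4.719344276 g/L
Extraction % = 4.719344276 / 5.7 * 100
= 82.7955%

82.7955%


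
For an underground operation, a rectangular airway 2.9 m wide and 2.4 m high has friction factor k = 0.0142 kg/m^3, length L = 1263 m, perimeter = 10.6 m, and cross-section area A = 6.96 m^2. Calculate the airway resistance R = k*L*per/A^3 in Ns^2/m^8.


Compute the numerator:
k * L * per = 0.0142 * 1263 * 10.6
= 190.10676
Compute the denominator:
A^3 = 6.96^3 = 337.153536
Resistance:
R = 190.10676 / 337.153536
= 0.5639 Ns^2/m^8

0.5639 Ns^2/m^8


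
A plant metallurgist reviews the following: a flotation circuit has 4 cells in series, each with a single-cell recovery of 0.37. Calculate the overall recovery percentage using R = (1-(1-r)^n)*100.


Complement of single-cell recovery:
1 - r = 1 - 0.37 = 0.63
Raise to power n:
(1 - r)^4 = 0.63^4 = 0.15752961
Overall recovery:
R = (1 - 0.15752961) * 100
= 84.247%

84.247%


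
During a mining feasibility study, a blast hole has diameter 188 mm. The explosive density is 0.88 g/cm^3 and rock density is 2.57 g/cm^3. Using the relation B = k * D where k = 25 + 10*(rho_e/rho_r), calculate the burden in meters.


First, compute k:
rho_e / rho_r = 0.88 / 2.57 = 0.3424124514
k = 25 + 10 * 0.3424124514 = 28.42412451
Then, compute burden:
B = k * D / 1000 = 28.42412451 * 188 / 1000
= 5343.735409 / 1000
= 5.3437 m

5.3437 m


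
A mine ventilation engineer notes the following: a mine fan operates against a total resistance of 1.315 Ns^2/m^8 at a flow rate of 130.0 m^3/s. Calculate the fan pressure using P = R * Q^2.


Compute Q^2:
Q^2 = 130.0^2 = 16900.0
Compute pressure:
P = R * Q^2 = 1.315 * 16900.0
= 22223.5 Pa

22223.5 Pa


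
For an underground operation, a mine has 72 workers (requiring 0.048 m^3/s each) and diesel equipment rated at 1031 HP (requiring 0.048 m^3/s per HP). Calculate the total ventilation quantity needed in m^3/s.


52.944 m^3/s

Airflow for workers:
Q_people = 72 * 0.048 = 3.456 m^3/s
Airflow for diesel equipment:
Q_diesel = 1031 * 0.048 = 49.488 m^3/s
Total ventilation:
Q_total = 3.456 + 49.488
= 52.944 m^3/s


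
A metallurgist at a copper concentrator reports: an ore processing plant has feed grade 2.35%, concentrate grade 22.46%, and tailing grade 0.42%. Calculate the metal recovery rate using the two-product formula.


Using the two-product formula:
R = 100 * c * (f - t) / (f * (c - t))
Numerator = 100 * 22.46 * (2.35 - 0.42)
= 100 * 22.46 * 1.93
= 4334.78
Denominator = 2.35 * (22.46 - 0.42)
= 2.35 * 22.04
= 51.794
R = 4334.78 / 51.794
= 83.6927%

83.6927%


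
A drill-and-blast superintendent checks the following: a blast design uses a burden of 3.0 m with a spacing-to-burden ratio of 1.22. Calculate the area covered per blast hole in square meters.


First, find the spacing:
Spacing = burden * ratio = 3.0 * 1.22
= 3.66 m
Then, calculate the area:
Area = burden * spacing = 3.0 * 3.66
= 10.98 m^2

10.98 m^2


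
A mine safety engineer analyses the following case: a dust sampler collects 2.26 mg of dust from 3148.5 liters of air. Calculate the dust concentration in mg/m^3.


0.7178 mg/m^3

Convert liters to m^3: 1 m^3 = 1000 L
Concentration = mass / volume * 1000
= 2.26 / 3148.5 * 1000
= 0.000717802128 * 1000
= 0.7178 mg/m^3


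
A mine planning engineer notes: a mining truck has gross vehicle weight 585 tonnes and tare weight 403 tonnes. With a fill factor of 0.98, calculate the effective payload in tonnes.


Maximum payload = gross - tare
= 585 - 403 = 182 tonnes
Effective payload = max payload * fill factor
= 182 * 0.98
= 178.36 tonnes

178.36 tonnes


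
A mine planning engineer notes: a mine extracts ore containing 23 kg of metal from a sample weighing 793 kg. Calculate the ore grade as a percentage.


2.9004%

Ore grade = (metal mass / ore mass) * 100
= (23 / 793) * 100
= 0.0290037831 * 100
= 2.9004%


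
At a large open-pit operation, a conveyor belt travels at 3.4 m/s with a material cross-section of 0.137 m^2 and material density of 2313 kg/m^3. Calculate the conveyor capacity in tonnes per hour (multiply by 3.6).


Volumetric flow = speed * area
= 3.4 * 0.137 = 0.4658 m^3/s
Mass flow = volumetric * density
= 0.4658 * 2313 = 1077.3954 kg/s
Convert to t/h: multiply by 3.6
Capacity = 1077.3954 * 3.6
= 3878.6234 t/h

3878.6234 t/h


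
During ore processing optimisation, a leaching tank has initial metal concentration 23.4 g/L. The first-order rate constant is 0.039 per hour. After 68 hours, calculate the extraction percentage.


92.949%

Compute the exponent:
-k * t = -0.039 * 68 = -2.652
Remaining concentration:
C = 23.4 * exp(-2.652)
= 23.4 * 0.07051005184
= 1.649935213 g/L
Extracted = 23.4 - 1.649935213 = 21.75006479 g/L
Extraction % = 21.75006479 / 23.4 * 100
= 92.949%


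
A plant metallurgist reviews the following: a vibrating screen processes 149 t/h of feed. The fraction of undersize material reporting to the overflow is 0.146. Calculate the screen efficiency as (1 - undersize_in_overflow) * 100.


Screen efficiency = (1 - fraction of undersize in overflow) * 100
= (1 - 0.146) * 100
= 0.854 * 100
= 85.4%

85.4%


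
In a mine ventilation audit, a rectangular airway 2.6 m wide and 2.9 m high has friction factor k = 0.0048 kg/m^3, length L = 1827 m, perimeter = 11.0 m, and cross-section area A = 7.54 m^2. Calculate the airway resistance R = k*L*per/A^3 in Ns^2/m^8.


0.225 Ns^2/m^8

Compute the numerator:
k * L * per = 0.0048 * 1827 * 11.0
= 96.4656
Compute the denominator:
A^3 = 7.54^3 = 428.661064
Resistance:
R = 96.4656 / 428.661064
= 0.225 Ns^2/m^8


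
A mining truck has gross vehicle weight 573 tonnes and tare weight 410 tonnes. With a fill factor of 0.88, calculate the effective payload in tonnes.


143.44 tonnes

Maximum payload = gross - tare
= 573 - 410 = 163 tonnes
Effective payload = max payload * fill factor
= 163 * 0.88
= 143.44 tonnes


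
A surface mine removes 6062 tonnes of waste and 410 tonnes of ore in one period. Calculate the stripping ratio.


14.7854

Stripping ratio = waste tonnage / ore tonnage
= 6062 / 410
= 14.7854


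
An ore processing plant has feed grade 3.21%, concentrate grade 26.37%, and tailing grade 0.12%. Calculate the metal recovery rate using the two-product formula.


Using the two-product formula:
R = 100 * c * (f - t) / (f * (c - t))
Numerator = 100 * 26.37 * (3.21 - 0.12)
= 100 * 26.37 * 3.09
= 8148.33
Denominator = 3.21 * (26.37 - 0.12)
= 3.21 * 26.25
= 84.2625
R = 8148.33 / 84.2625
= 96.7017%

96.7017%


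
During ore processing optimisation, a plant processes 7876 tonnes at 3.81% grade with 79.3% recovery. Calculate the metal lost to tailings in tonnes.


62.1156 tonnes

Total metal in feed:
= 7876 * 3.81 / 100 = 300.0756 tonnes
Metal recovered:
= 300.0756 * 79.3 / 100 = 237.9599508 tonnes
Metal lost to tailings:
= 300.0756 - 237.9599508
= 62.1156 tonnes


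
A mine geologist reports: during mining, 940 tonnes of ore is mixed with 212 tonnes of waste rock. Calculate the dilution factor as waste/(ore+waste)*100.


Total material = ore + waste
= 940 + 212 = 1152 tonnes
Dilution = waste / total * 100
= 212 / 1152 * 100
= 0.1840277778 * 100
= 18.4028%

18.4028%


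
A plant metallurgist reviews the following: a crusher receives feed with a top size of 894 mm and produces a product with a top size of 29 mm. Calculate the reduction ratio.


Reduction ratio = feed size / product size
= 894 / 29
= 30.8276

30.8276


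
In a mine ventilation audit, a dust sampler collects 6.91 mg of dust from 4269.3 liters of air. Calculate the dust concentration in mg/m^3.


Convert liters to m^3: 1 m^3 = 1000 L
Concentration = mass / volume * 1000
= 6.91 / 4269.3 * 1000
= 0.001618532312 * 1000
= 1.6185 mg/m^3

1.6185 mg/m^3


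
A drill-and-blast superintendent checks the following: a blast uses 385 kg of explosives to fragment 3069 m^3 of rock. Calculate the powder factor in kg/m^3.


0.1254 kg/m^3

Powder factor = explosive mass / rock volume
= 385 / 3069
= 0.1254 kg/m^3


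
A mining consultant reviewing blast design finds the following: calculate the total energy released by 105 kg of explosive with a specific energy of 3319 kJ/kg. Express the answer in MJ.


Energy = mass * specific_energy / 1000
= 105 * 3319 / 1000
= 348495 / 1000
= 348.495 MJ

348.495 MJ


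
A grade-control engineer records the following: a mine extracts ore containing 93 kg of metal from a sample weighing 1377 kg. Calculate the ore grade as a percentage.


Ore grade = (metal mass / ore mass) * 100
= (93 / 1377) * 100
= 0.06753812636 * 100
= 6.7538%

6.7538%


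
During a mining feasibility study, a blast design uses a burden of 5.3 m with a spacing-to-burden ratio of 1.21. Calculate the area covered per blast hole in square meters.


First, find the spacing:
Spacing = burden * ratio = 5.3 * 1.21
= 6.413 m
Then, calculate the area:
Area = burden * spacing = 5.3 * 6.413
= 33.9889 m^2

33.9889 m^2


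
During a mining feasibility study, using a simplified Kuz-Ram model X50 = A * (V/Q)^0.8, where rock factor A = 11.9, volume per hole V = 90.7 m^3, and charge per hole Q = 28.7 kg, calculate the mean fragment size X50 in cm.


Compute V/Q:
V/Q = 90.7 / 28.7 = 3.160278746
Raise to the power 0.8:
(V/Q)^0.8 = 3.160278746^0.8 = 2.510616116
Multiply by A:
X50 = 11.9 * 2.510616116
= 29.8763 cm

29.8763 cm


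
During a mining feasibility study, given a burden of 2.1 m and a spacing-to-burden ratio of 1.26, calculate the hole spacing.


Spacing = burden * ratio
= 2.1 * 1.26
= 2.646 m

2.646 m


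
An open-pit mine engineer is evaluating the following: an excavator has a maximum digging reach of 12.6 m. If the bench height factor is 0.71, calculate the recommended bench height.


8.946 m

Bench height = reach * factor
= 12.6 * 0.71
= 8.946 m


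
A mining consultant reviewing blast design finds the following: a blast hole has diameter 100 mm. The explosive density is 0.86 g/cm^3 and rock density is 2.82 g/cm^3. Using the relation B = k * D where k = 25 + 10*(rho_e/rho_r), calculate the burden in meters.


First, compute k:
rho_e / rho_r = 0.86 / 2.82 = 0.304964539
k = 25 + 10 * 0.304964539 = 28.04964539
Then, compute burden:
B = k * D / 1000 = 28.04964539 * 100 / 1000
= 2804.964539 / 1000
= 2.805 m

2.805 m


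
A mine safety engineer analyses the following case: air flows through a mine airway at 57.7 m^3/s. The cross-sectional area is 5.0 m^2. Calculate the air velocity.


11.54 m/s

Velocity = flow rate / cross-sectional area
= 57.7 / 5.0
= 11.54 m/s


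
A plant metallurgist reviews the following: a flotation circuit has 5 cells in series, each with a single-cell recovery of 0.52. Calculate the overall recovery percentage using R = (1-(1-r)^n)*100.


Complement of single-cell recovery:
1 - r = 1 - 0.52 = 0.48
Raise to power n:
(1 - r)^5 = 0.48^5 = 0.0254803968
Overall recovery:
R = (1 - 0.0254803968) * 100
= 97.452%

97.452%


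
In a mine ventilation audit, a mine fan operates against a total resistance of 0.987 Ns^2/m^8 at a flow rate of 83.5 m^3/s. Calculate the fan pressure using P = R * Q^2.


6881.6108 Pa

Compute Q^2:
Q^2 = 83.5^2 = 6972.25
Compute pressure:
P = R * Q^2 = 0.987 * 6972.25
= 6881.6108 Pa


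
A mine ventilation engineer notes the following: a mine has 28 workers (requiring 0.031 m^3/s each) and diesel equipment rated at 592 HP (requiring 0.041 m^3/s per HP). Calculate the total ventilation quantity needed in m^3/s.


Airflow for workers:
Q_people = 28 * 0.031 = 0.868 m^3/s
Airflow for diesel equipment:
Q_diesel = 592 * 0.041 = 24.272 m^3/s
Total ventilation:
Q_total = 0.868 + 24.272
= 25.14 m^3/s

25.14 m^3/s


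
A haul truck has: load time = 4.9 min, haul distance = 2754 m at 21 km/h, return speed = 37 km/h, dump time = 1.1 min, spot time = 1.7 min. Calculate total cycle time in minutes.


Convert haul speed to m/min: 21 * 1000/60 = 350 m/min
Haul time = 2754 / 350 = 7.868571429 min
Convert return speed to m/min: 37 * 1000/60 = 616.6666667 m/min
Return time = 2754 / 616.6666667 = 4.465945946 min
Total cycle time:
= 4.9 + 7.868571429 + 1.1 + 4.465945946 + 1.7
= 20.0345 min

20.0345 min


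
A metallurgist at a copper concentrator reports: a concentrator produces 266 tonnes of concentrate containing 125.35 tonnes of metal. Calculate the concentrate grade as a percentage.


Grade = (metal in concentrate / concentrate mass) * 100
= (125.35 / 266) * 100
= 0.4712406015 * 100
= 47.1241%

47.1241%


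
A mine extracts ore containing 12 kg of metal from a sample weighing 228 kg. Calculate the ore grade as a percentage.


Ore grade = (metal mass / ore mass) * 100
= (12 / 228) * 100
= 0.05263157895 * 100
= 5.2632%

5.2632%


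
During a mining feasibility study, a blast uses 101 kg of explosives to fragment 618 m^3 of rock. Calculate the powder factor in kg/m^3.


Powder factor = explosive mass / rock volume
= 101 / 618
= 0.1634 kg/m^3

0.1634 kg/m^3


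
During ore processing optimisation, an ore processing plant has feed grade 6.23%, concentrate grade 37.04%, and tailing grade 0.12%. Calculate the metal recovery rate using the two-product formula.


98.3926%

Using the two-product formula:
R = 100 * c * (f - t) / (f * (c - t))
Numerator = 100 * 37.04 * (6.23 - 0.12)
= 100 * 37.04 * 6.11
= 22631.44
Denominator = 6.23 * (37.04 - 0.12)
= 6.23 * 36.92
= 230.0116
R = 22631.44 / 230.0116
= 98.3926%


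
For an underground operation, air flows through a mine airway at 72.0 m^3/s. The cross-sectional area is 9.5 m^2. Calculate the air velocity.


7.5789 m/s

Velocity = flow rate / cross-sectional area
= 72.0 / 9.5
= 7.5789 m/s


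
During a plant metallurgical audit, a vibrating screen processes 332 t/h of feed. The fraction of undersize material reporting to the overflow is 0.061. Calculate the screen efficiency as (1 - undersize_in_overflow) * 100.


Screen efficiency = (1 - fraction of undersize in overflow) * 100
= (1 - 0.061) * 100
= 0.939 * 100
= 93.9%

93.9%


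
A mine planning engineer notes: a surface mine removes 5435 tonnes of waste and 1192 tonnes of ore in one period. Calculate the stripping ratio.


4.5596

Stripping ratio = waste tonnage / ore tonnage
= 5435 / 1192
= 4.5596


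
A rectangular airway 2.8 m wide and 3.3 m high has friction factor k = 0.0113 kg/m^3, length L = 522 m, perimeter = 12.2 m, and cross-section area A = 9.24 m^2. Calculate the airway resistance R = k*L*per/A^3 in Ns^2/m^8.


Compute the numerator:
k * L * per = 0.0113 * 522 * 12.2
= 71.96292
Compute the denominator:
A^3 = 9.24^3 = 788.889024
Resistance:
R = 71.96292 / 788.889024
= 0.0912 Ns^2/m^8

0.0912 Ns^2/m^8


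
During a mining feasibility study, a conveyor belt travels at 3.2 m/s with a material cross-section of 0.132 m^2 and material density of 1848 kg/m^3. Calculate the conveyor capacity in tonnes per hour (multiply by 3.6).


2810.1427 t/h

Volumetric flow = speed * area
= 3.2 * 0.132 = 0.4224 m^3/s
Mass flow = volumetric * density
= 0.4224 * 1848 = 780.5952 kg/s
Convert to t/h: multiply by 3.6
Capacity = 780.5952 * 3.6
= 2810.1427 t/h


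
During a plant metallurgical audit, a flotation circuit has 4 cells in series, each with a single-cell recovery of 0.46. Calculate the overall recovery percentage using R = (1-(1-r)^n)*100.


Complement of single-cell recovery:
1 - r = 1 - 0.46 = 0.54
Raise to power n:
(1 - r)^4 = 0.54^4 = 0.08503056
Overall recovery:
R = (1 - 0.08503056) * 100
= 91.4969%

91.4969%


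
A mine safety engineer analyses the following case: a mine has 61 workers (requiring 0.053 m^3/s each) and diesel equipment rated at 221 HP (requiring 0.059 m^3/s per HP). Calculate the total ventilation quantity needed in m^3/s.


16.272 m^3/s

Airflow for workers:
Q_people = 61 * 0.053 = 3.233 m^3/s
Airflow for diesel equipment:
Q_diesel = 221 * 0.059 = 13.039 m^3/s
Total ventilation:
Q_total = 3.233 + 13.039
= 16.272 m^3/s


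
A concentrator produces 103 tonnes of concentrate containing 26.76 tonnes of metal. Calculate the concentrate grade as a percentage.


Grade = (metal in concentrate / concentrate mass) * 100
= (26.76 / 103) * 100
= 0.2598058252 * 100
= 25.9806%

25.9806%


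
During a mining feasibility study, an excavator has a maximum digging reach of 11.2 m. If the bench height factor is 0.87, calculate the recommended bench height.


Bench height = reach * factor
= 11.2 * 0.87
= 9.744 m

9.744 m


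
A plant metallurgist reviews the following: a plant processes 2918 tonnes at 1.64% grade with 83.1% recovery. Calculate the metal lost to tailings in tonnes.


Total metal in feed:
= 2918 * 1.64 / 100 = 47.8552 tonnes
Metal recovered:
= 47.8552 * 83.1 / 100 = 39.7676712 tonnes
Metal lost to tailings:
= 47.8552 - 39.7676712
= 8.0875 tonnes

8.0875 tonnes


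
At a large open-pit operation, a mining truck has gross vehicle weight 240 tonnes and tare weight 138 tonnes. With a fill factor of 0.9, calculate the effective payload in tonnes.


91.8 tonnes

Maximum payload = gross - tare
= 240 - 138 = 102 tonnes
Effective payload = max payload * fill factor
= 102 * 0.9
= 91.8 tonnes


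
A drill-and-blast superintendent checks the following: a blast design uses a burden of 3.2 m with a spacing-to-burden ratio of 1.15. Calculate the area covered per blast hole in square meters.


First, find the spacing:
Spacing = burden * ratio = 3.2 * 1.15
= 3.68 m
Then, calculate the area:
Area = burden * spacing = 3.2 * 3.68
= 11.776 m^2

11.776 m^2


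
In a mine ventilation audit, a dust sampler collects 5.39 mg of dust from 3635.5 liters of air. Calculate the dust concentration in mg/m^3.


Convert liters to m^3: 1 m^3 = 1000 L
Concentration = mass / volume * 1000
= 5.39 / 3635.5 * 1000
= 0.001482602118 * 1000
= 1.4826 mg/m^3

1.4826 mg/m^3


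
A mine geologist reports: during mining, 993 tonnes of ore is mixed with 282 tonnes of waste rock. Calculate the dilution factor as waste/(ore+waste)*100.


Total material = ore + waste
= 993 + 282 = 1275 tonnes
Dilution = waste / total * 100
= 282 / 1275 * 100
= 0.2211764706 * 100
= 22.1176%

22.1176%


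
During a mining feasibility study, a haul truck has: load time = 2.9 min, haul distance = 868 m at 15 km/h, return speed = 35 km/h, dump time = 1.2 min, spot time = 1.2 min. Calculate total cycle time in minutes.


10.26 min

Convert haul speed to m/min: 15 * 1000/60 = 250 m/min
Haul time = 868 / 250 = 3.472 min
Convert return speed to m/min: 35 * 1000/60 = 583.3333333 m/min
Return time = 868 / 583.3333333 = 1.488 min
Total cycle time:
= 2.9 + 3.472 + 1.2 + 1.488 + 1.2
= 10.26 min


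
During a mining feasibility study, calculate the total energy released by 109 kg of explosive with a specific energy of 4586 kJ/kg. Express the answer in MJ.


499.874 MJ

Energy = mass * specific_energy / 1000
= 109 * 4586 / 1000
= 499874 / 1000
= 499.874 MJ


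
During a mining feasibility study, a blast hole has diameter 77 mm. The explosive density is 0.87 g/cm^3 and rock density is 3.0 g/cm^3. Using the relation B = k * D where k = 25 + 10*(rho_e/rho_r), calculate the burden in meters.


First, compute k:
rho_e / rho_r = 0.87 / 3.0 = 0.29
k = 25 + 10 * 0.29 = 27.9
Then, compute burden:
B = k * D / 1000 = 27.9 * 77 / 1000
= 2148.3 / 1000
= 2.1483 m

2.1483 m


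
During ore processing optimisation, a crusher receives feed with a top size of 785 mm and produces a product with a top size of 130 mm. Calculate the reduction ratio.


Reduction ratio = feed size / product size
= 785 / 130
= 6.0385

6.0385


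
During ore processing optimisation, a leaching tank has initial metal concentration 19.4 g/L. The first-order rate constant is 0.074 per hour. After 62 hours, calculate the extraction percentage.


98.9827%

Compute the exponent:
-k * t = -0.074 * 62 = -4.588
Remaining concentration:
C = 19.4 * exp(-4.588)
= 19.4 * 0.01017318441
= 0.1973597775 g/L
Extracted = 19.4 - 0.1973597775 = 19.20264022 g/L
Extraction % = 19.20264022 / 19.4 * 100
= 98.9827%


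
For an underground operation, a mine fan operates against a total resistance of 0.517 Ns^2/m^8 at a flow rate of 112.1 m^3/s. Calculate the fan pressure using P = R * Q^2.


6496.834 Pa

Compute Q^2:
Q^2 = 112.1^2 = 12566.41
Compute pressure:
P = R * Q^2 = 0.517 * 12566.41
= 6496.834 Pa


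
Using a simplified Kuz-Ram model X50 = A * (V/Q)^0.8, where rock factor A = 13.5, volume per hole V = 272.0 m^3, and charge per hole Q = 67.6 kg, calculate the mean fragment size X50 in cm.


Compute V/Q:
V/Q = 272.0 / 67.6 = 4.023668639
Raise to the power 0.8:
(V/Q)^0.8 = 4.023668639^0.8 = 3.045774641
Multiply by A:
X50 = 13.5 * 3.045774641
= 41.118 cm

41.118 cm


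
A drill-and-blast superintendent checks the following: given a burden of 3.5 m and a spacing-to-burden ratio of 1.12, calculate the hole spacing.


Spacing = burden * ratio
= 3.5 * 1.12
= 3.92 m

3.92 m


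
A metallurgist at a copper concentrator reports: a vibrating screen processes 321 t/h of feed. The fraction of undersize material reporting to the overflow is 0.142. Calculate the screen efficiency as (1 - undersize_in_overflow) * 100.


Screen efficiency = (1 - fraction of undersize in overflow) * 100
= (1 - 0.142) * 100
= 0.858 * 100
= 85.8%

85.8%


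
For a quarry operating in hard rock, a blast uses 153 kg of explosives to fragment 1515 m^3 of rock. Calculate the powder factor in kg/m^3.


0.101 kg/m^3

Powder factor = explosive mass / rock volume
= 153 / 1515
= 0.101 kg/m^3


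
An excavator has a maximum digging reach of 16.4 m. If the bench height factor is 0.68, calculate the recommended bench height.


Bench height = reach * factor
= 16.4 * 0.68
= 11.152 m

11.152 m


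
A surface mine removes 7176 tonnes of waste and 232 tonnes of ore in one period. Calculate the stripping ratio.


30.931

Stripping ratio = waste tonnage / ore tonnage
= 7176 / 232
= 30.931


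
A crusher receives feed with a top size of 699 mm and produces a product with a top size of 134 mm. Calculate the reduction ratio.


5.2164

Reduction ratio = feed size / product size
= 699 / 134
= 5.2164


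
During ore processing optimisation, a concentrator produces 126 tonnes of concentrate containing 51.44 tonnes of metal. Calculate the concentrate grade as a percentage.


Grade = (metal in concentrate / concentrate mass) * 100
= (51.44 / 126) * 100
= 0.4082539683 * 100
= 40.8254%

40.8254%


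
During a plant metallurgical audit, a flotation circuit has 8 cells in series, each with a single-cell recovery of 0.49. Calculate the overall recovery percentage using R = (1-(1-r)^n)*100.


99.5423%

Complement of single-cell recovery:
1 - r = 1 - 0.49 = 0.51
Raise to power n:
(1 - r)^8 = 0.51^8 = 0.004576794457
Overall recovery:
R = (1 - 0.004576794457) * 100
= 99.5423%


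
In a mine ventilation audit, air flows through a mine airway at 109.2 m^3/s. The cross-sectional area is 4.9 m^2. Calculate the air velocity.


Velocity = flow rate / cross-sectional area
= 109.2 / 4.9
= 22.2857 m/s

22.2857 m/s


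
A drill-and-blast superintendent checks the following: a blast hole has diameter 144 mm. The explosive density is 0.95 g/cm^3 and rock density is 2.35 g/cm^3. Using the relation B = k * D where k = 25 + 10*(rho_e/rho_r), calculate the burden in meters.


First, compute k:
rho_e / rho_r = 0.95 / 2.35 = 0.4042553191
k = 25 + 10 * 0.4042553191 = 29.04255319
Then, compute burden:
B = k * D / 1000 = 29.04255319 * 144 / 1000
= 4182.12766 / 1000
= 4.1821 m

4.1821 m


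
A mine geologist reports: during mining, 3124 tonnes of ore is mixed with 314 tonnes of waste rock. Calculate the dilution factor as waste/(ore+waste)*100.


9.1332%

Total material = ore + waste
= 3124 + 314 = 3438 tonnes
Dilution = waste / total * 100
= 314 / 3438 * 100
= 0.09133216987 * 100
= 9.1332%


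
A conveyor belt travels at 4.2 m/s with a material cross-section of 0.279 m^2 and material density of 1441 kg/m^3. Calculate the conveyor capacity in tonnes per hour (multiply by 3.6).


6078.8297 t/h

Volumetric flow = speed * area
= 4.2 * 0.279 = 1.1718 m^3/s
Mass flow = volumetric * density
= 1.1718 * 1441 = 1688.5638 kg/s
Convert to t/h: multiply by 3.6
Capacity = 1688.5638 * 3.6
= 6078.8297 t/h


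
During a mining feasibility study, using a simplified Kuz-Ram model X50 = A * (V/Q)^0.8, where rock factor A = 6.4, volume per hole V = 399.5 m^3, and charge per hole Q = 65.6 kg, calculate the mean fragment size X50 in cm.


Compute V/Q:
V/Q = 399.5 / 65.6 = 6.089939024
Raise to the power 0.8:
(V/Q)^0.8 = 6.089939024^0.8 = 4.243169253
Multiply by A:
X50 = 6.4 * 4.243169253
= 27.1563 cm

27.1563 cm


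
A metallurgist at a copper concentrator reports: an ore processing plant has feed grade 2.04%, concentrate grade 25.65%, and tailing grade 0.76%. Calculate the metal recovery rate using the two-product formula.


64.661%

Using the two-product formula:
R = 100 * c * (f - t) / (f * (c - t))
Numerator = 100 * 25.65 * (2.04 - 0.76)
= 100 * 25.65 * 1.28
= 3283.2
Denominator = 2.04 * (25.65 - 0.76)
= 2.04 * 24.89
= 50.7756
R = 3283.2 / 50.7756
= 64.661%


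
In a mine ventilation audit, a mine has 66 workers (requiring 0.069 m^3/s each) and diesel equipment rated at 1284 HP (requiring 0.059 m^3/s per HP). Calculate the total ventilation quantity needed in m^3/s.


Airflow for workers:
Q_people = 66 * 0.069 = 4.554 m^3/s
Airflow for diesel equipment:
Q_diesel = 1284 * 0.059 = 75.756 m^3/s
Total ventilation:
Q_total = 4.554 + 75.756
= 80.31 m^3/s

80.31 m^3/s


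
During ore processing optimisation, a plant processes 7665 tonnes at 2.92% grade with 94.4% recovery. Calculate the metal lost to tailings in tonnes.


12.5338 tonnes

Total metal in feed:
= 7665 * 2.92 / 100 = 223.818 tonnes
Metal recovered:
= 223.818 * 94.4 / 100 = 211.284192 tonnes
Metal lost to tailings:
= 223.818 - 211.284192
= 12.5338 tonnes


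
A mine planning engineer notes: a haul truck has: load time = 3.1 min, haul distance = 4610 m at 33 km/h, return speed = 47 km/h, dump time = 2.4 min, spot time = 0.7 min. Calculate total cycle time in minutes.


Convert haul speed to m/min: 33 * 1000/60 = 550 m/min
Haul time = 4610 / 550 = 8.381818182 min
Convert return speed to m/min: 47 * 1000/60 = 783.3333333 m/min
Return time = 4610 / 783.3333333 = 5.885106383 min
Total cycle time:
= 3.1 + 8.381818182 + 2.4 + 5.885106383 + 0.7
= 20.4669 min

20.4669 min


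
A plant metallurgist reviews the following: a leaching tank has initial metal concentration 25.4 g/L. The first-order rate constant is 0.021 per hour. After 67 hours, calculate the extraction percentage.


Compute the exponent:
-k * t = -0.021 * 67 = -1.407
Remaining concentration:
C = 25.4 * exp(-1.407)
= 25.4 * 0.2448768127
= 6.219871044 g/L
Extracted = 25.4 - 6.219871044 = 19.18012896 g/L
Extraction % = 19.18012896 / 25.4 * 100
= 75.5123%

75.5123%


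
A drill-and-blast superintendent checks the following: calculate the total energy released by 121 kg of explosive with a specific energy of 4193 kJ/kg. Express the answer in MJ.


Energy = mass * specific_energy / 1000
= 121 * 4193 / 1000
= 507353 / 1000
= 507.353 MJ

507.353 MJ


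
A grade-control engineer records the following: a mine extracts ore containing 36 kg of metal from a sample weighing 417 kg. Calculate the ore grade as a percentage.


8.6331%

Ore grade = (metal mass / ore mass) * 100
= (36 / 417) * 100
= 0.08633093525 * 100
= 8.6331%


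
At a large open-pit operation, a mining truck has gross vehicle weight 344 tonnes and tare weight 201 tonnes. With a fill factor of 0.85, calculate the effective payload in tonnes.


Maximum payload = gross - tare
= 344 - 201 = 143 tonnes
Effective payload = max payload * fill factor
= 143 * 0.85
= 121.55 tonnes

121.55 tonnes


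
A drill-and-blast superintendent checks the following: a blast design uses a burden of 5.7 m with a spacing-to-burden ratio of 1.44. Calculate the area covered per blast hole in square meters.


46.7856 m^2

First, find the spacing:
Spacing = burden * ratio = 5.7 * 1.44
= 8.208 m
Then, calculate the area:
Area = burden * spacing = 5.7 * 8.208
= 46.7856 m^2


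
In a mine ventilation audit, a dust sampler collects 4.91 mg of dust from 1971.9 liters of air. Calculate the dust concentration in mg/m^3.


Convert liters to m^3: 1 m^3 = 1000 L
Concentration = mass / volume * 1000
= 4.91 / 1971.9 * 1000
= 0.002489984279 * 1000
= 2.49 mg/m^3

2.49 mg/m^3


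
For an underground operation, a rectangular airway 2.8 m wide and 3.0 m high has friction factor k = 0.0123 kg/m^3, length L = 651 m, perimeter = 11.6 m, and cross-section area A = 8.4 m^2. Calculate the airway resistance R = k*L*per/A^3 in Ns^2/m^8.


0.1567 Ns^2/m^8

Compute the numerator:
k * L * per = 0.0123 * 651 * 11.6
= 92.88468
Compute the denominator:
A^3 = 8.4^3 = 592.704
Resistance:
R = 92.88468 / 592.704
= 0.1567 Ns^2/m^8


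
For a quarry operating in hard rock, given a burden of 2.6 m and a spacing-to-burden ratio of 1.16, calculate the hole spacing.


Spacing = burden * ratio
= 2.6 * 1.16
= 3.016 m

3.016 m


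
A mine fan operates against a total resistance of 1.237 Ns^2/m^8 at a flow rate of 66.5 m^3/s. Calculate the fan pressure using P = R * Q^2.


Compute Q^2:
Q^2 = 66.5^2 = 4422.25
Compute pressure:
P = R * Q^2 = 1.237 * 4422.25
= 5470.3233 Pa

5470.3233 Pa


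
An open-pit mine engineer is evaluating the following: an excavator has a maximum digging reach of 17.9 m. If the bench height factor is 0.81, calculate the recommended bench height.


Bench height = reach * factor
= 17.9 * 0.81
= 14.499 m

14.499 m


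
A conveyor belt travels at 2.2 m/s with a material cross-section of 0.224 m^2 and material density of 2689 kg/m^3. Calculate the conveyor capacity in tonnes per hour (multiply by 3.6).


Volumetric flow = speed * area
= 2.2 * 0.224 = 0.4928 m^3/s
Mass flow = volumetric * density
= 0.4928 * 2689 = 1325.1392 kg/s
Convert to t/h: multiply by 3.6
Capacity = 1325.1392 * 3.6
= 4770.5011 t/h

4770.5011 t/h


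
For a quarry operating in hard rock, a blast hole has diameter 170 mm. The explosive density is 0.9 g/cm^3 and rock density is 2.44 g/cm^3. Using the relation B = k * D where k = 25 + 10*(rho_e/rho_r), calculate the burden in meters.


4.877 m

First, compute k:
rho_e / rho_r = 0.9 / 2.44 = 0.368852459
k = 25 + 10 * 0.368852459 = 28.68852459
Then, compute burden:
B = k * D / 1000 = 28.68852459 * 170 / 1000
= 4877.04918 / 1000
= 4.877 m


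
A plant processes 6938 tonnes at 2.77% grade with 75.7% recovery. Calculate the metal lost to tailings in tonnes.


Total metal in feed:
= 6938 * 2.77 / 100 = 192.1826 tonnes
Metal recovered:
= 192.1826 * 75.7 / 100 = 145.4822282 tonnes
Metal lost to tailings:
= 192.1826 - 145.4822282
= 46.7004 tonnes

46.7004 tonnes


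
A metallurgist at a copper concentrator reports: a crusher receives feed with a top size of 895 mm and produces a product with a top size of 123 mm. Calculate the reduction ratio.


Reduction ratio = feed size / product size
= 895 / 123
= 7.2764

7.2764


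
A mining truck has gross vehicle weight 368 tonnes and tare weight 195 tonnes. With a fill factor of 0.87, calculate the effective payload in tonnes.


150.51 tonnes

Maximum payload = gross - tare
= 368 - 195 = 173 tonnes
Effective payload = max payload * fill factor
= 173 * 0.87
= 150.51 tonnes


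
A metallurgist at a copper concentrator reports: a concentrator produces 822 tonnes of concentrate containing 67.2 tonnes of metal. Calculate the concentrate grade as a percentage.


8.1752%

Grade = (metal in concentrate / concentrate mass) * 100
= (67.2 / 822) * 100
= 0.08175182482 * 100
= 8.1752%


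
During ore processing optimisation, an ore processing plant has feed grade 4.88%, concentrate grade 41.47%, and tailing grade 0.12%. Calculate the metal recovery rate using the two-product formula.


97.8241%

Using the two-product formula:
R = 100 * c * (f - t) / (f * (c - t))
Numerator = 100 * 41.47 * (4.88 - 0.12)
= 100 * 41.47 * 4.76
= 19739.72
Denominator = 4.88 * (41.47 - 0.12)
= 4.88 * 41.35
= 201.788
R = 19739.72 / 201.788
= 97.8241%


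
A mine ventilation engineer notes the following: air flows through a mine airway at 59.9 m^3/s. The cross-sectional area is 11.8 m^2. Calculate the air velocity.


5.0763 m/s

Velocity = flow rate / cross-sectional area
= 59.9 / 11.8
= 5.0763 m/s


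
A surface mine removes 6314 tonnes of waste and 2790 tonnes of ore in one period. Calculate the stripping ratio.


Stripping ratio = waste tonnage / ore tonnage
= 6314 / 2790
= 2.2631

2.2631
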